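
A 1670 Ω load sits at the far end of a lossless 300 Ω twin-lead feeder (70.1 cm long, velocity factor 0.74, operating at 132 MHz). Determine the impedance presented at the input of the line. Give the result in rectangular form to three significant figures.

Z_in ≈ 197 + j459 Ω

λ = v/f = 0.74·c / 132 MHz = 1.68 m
βl = 2π·l/λ = 2π × 0.417 = 150°
tan(βl) = tan(150°) = -0.576
Z_in = Z_0·(Z_L + jZ_0·tanβl)/(Z_0 + jZ_L·tanβl)
     = 300·(1670 − j173)/(300 − j962)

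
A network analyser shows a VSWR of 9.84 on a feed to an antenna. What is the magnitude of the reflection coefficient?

|Γ| = (S − 1)/(S + 1) = (9.84 − 1)/(9.84 + 1) = 8.84/10.8

|Γ| ≈ 0.815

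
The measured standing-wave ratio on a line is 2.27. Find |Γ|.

|Γ| ≈ 0.388

|Γ| = (S − 1)/(S + 1) = (2.27 − 1)/(2.27 + 1) = 1.27/3.27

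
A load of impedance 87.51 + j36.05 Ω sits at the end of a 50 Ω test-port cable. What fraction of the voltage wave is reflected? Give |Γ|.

Γ = (Z_L − Z_0)/(Z_L + Z_0) = (37.51 + j36.05)/(137.5 + j36.05)
|Γ| = 52/142

|Γ| ≈ 0.366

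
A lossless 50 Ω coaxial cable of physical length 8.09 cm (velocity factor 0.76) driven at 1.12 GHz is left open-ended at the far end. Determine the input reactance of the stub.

λ = v/f = 0.76·c / 1.12 GHz = 0.204 m
βl = 2π·l/λ = 2π × 0.397 = 143°
tan(βl) = -0.752
For an open-ended stub, Z_in = −jZ_0·cot(βl) = −jZ_0/tan(βl)

X_in ≈ 66.5 Ω (inductive)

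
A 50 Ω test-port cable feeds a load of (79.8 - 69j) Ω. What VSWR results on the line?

Γ = (Z_L − Z_0)/(Z_L + Z_0) = (29.8 − j69)/(129.8 − j69)
|Γ| = 75.2/147 = 0.511
VSWR = (1 + |Γ|)/(1 − |Γ|) = 1.51/0.489

VSWR ≈ 3.09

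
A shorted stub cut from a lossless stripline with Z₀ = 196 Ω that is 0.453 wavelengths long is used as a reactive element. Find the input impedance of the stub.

Z_in ≈ −j59.6 Ω

βl = 2π × 0.453 = 163°
tan(βl) = -0.304
For a shorted stub, Z_in = jZ_0·tan(βl)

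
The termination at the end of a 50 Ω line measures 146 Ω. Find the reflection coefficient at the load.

Γ = 0.49

Γ = (Z_L − Z_0)/(Z_L + Z_0) = (146 − 50)/(146 + 50) = 96/196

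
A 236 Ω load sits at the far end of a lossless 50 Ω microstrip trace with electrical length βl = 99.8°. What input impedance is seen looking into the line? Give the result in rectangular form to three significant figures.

tan(βl) = tan(99.8°) = -5.79
Z_in = Z_0·(Z_L + jZ_0·tanβl)/(Z_0 + jZ_L·tanβl)
     = 50·(236 − j289)/(50 − j1370)

Z_in ≈ 10.9 + j8.24 Ω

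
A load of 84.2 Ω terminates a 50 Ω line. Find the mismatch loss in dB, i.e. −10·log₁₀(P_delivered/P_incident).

Γ = (84.2 − 50)/(84.2 + 50) = 0.255
|Γ|² = 0.0649, so P_del/P_inc = 1 − |Γ|² = 0.935
ML = −10·log₁₀(1 − |Γ|²)

mismatch loss ≈ 0.292 dB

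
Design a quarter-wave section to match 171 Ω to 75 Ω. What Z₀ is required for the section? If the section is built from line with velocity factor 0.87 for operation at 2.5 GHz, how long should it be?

Z_qwt ≈ 113 Ω; length ≈ 2.61 cm

Z_qwt = √(Z_0·R_L) = √(75 × 171) = √12820
λ = 0.87·c/f = 0.104 m, so l = λ/4 = 0.0261 m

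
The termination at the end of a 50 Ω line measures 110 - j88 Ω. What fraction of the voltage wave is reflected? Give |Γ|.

|Γ| ≈ 0.583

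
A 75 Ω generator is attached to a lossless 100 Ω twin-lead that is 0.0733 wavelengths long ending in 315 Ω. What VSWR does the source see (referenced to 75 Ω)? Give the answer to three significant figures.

VSWR ≈ 3.85

βl = 2π × 0.0733 = 26.4°
tan(βl) = 0.496
Z_in = Z_0·(Z_L + jZ_0·tanβl)/(Z_0 + jZ_L·tanβl) = 114 − j129 Ω
Γ_s = (Z_in − Z_s)/(Z_in + Z_s) = (39 − j129)/(189 − j129), |Γ_s| = 0.588
VSWR = (1 + |Γ_s|)/(1 − |Γ_s|)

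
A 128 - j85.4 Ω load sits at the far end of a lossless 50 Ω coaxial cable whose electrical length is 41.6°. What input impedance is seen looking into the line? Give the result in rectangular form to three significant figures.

tan(βl) = tan(41.6°) = 0.888
Z_in = Z_0·(Z_L + jZ_0·tanβl)/(Z_0 + jZ_L·tanβl)
     = 50·(128 − j41)/(126 + j114)

Z_in ≈ 19.9 − j34.3 Ω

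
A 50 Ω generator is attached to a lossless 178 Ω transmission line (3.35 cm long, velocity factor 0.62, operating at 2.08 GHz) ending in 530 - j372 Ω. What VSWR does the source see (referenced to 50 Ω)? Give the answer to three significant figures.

λ = v/f = 0.62·c / 2.08 GHz = 0.0894 m
βl = 2π·l/λ = 2π × 0.375 = 135°
tan(βl) = -1
Z_in = Z_0·(Z_L + jZ_0·tanβl)/(Z_0 + jZ_L·tanβl) = 105 + j216 Ω
Γ_s = (Z_in − Z_s)/(Z_in + Z_s) = (54.8 + j216)/(155 + j216), |Γ_s| = 0.838
VSWR = (1 + |Γ_s|)/(1 − |Γ_s|)

VSWR ≈ 11.4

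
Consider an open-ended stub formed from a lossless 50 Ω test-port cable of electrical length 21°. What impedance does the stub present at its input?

tan(βl) = 0.384
For an open-ended stub, Z_in = −jZ_0·cot(βl) = −jZ_0/tan(βl)

Z_in ≈ −j130 Ω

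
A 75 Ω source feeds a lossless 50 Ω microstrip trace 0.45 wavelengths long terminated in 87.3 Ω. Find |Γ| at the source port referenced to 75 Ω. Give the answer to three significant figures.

βl = 2π × 0.45 = 162°
tan(βl) = -0.325
Z_in = Z_0·(Z_L + jZ_0·tanβl)/(Z_0 + jZ_L·tanβl) = 73 + j25.2 Ω
Γ_s = (Z_in − Z_s)/(Z_in + Z_s) = (-1.98 + j25.2)/(148 + j25.2), |Γ_s| = 0.168

|Γ| ≈ 0.168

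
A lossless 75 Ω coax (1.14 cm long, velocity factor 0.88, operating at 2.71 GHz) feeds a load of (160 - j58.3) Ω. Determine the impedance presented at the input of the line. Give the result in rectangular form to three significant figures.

λ = v/f = 0.88·c / 2.71 GHz = 0.0974 m
βl = 2π·l/λ = 2π × 0.117 = 42.1°
tan(βl) = tan(42.1°) = 0.904
Z_in = Z_0·(Z_L + jZ_0·tanβl)/(Z_0 + jZ_L·tanβl)
     = 75·(160 + j9.53)/(128 + j145)

Z_in ≈ 43.9 − j44.2 Ω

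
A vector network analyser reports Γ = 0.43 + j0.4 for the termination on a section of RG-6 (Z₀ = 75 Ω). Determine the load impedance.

Z_L = Z_0·(1 + Γ)/(1 − Γ) = 75·(1.43 + j0.4)/(0.57 − j0.4)

Z_L ≈ 101 + j124 Ω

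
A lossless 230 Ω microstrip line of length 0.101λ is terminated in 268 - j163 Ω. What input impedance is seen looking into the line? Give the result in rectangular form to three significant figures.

βl = 2π × 0.101 = 36.4°
tan(βl) = tan(36.4°) = 0.736
Z_in = Z_0·(Z_L + jZ_0·tanβl)/(Z_0 + jZ_L·tanβl)
     = 230·(268 + j6.32)/(350 + j197)

Z_in ≈ 135 − j72.2 Ω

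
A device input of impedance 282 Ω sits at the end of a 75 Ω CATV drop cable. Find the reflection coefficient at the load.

Γ = 0.58

Γ = (Z_L − Z_0)/(Z_L + Z_0) = (282 − 75)/(282 + 75) = 207/357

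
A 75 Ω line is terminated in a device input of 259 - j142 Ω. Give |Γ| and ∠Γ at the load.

Γ ≈ 0.64 ∠ -14.6°

Γ = (Z_L − Z_0)/(Z_L + Z_0) = (184 − j142)/(334 − j142)
|Γ| = 232/363 = 0.64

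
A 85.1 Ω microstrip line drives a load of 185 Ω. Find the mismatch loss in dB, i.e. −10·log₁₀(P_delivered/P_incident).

mismatch loss ≈ 0.639 dB

Γ = (185 − 85.1)/(185 + 85.1) = 0.37
|Γ|² = 0.137, so P_del/P_inc = 1 − |Γ|² = 0.863
ML = −10·log₁₀(1 − |Γ|²)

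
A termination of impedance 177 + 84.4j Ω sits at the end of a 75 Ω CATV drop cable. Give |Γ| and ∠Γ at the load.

Γ ≈ 0.498 ∠ 21.1°

Γ = (Z_L − Z_0)/(Z_L + Z_0) = (102 + j84.4)/(252 + j84.4)
|Γ| = 132/266 = 0.498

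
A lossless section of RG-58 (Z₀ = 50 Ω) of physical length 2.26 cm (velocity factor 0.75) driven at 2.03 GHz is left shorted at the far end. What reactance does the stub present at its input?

λ = v/f = 0.75·c / 2.03 GHz = 0.111 m
βl = 2π·l/λ = 2π × 0.204 = 73.4°
tan(βl) = 3.36
For a shorted stub, Z_in = jZ_0·tan(βl)

X_in ≈ 168 Ω (inductive)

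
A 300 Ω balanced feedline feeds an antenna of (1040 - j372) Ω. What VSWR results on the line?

Γ = (Z_L − Z_0)/(Z_L + Z_0) = (740 − j372)/(1340 − j372)
|Γ| = 828/1390 = 0.596
VSWR = (1 + |Γ|)/(1 − |Γ|) = 1.6/0.404

VSWR ≈ 3.95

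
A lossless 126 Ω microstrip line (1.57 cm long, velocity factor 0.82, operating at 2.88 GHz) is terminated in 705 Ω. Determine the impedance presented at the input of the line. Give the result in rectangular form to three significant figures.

λ = v/f = 0.82·c / 2.88 GHz = 0.0854 m
βl = 2π·l/λ = 2π × 0.184 = 66.2°
tan(βl) = tan(66.2°) = 2.26
Z_in = Z_0·(Z_L + jZ_0·tanβl)/(Z_0 + jZ_L·tanβl)
     = 126·(705 + j285)/(126 + j1600)

Z_in ≈ 26.7 − j53.5 Ω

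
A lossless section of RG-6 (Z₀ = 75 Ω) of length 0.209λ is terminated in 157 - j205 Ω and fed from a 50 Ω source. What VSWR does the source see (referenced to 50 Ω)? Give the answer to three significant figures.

βl = 2π × 0.209 = 75.2°
tan(βl) = 3.8
Z_in = Z_0·(Z_L + jZ_0·tanβl)/(Z_0 + jZ_L·tanβl) = 12.6 − j1.77 Ω
Γ_s = (Z_in − Z_s)/(Z_in + Z_s) = (-37.4 − j1.77)/(62.6 − j1.77), |Γ_s| = 0.599
VSWR = (1 + |Γ_s|)/(1 − |Γ_s|)

VSWR ≈ 3.98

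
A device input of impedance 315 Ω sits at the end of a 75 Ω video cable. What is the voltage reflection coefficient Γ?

Γ = (Z_L − Z_0)/(Z_L + Z_0) = (315 − 75)/(315 + 75) = 240/390

Γ = 0.615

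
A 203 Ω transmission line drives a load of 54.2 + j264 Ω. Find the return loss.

RL ≈ 1.7 dB

Γ = (-148.8 + j264)/(257.2 + j264), |Γ| = 0.822
RL = −20·log₁₀|Γ| = −20·log₁₀(0.822)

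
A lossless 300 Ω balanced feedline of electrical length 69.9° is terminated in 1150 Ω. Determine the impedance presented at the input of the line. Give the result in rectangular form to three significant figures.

Z_in ≈ 87.9 − j101 Ω

tan(βl) = tan(69.9°) = 2.73
Z_in = Z_0·(Z_L + jZ_0·tanβl)/(Z_0 + jZ_L·tanβl)
     = 300·(1150 + j820)/(300 + j3140)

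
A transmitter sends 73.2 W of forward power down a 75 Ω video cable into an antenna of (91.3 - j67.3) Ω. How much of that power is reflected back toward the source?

P_reflected ≈ 10.9 W

|Γ| = |(16.3 − j67.3)/(166.3 − j67.3)| = 0.386
|Γ|² = 0.149
P_refl = |Γ|²·P_inc = 10.9 W, P_del = (1 − |Γ|²)·P_inc = 62.3 W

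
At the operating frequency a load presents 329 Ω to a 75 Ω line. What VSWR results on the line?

Γ = (329 − 75)/(329 + 75) = 0.629
VSWR = (1 + 0.629)/(1 − 0.629)

VSWR ≈ 4.39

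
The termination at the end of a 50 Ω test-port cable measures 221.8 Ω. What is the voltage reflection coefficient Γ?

Γ = 0.632

Γ = (Z_L − Z_0)/(Z_L + Z_0) = (221.8 − 50)/(221.8 + 50) = 171.8/271.8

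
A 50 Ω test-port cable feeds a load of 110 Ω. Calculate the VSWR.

Γ = (110 − 50)/(110 + 50) = 0.375
VSWR = (1 + 0.375)/(1 − 0.375)

VSWR ≈ 2.2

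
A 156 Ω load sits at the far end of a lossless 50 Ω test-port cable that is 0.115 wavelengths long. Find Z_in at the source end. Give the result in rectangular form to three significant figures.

βl = 2π × 0.115 = 41.4°
tan(βl) = tan(41.4°) = 0.882
Z_in = Z_0·(Z_L + jZ_0·tanβl)/(Z_0 + jZ_L·tanβl)
     = 50·(156 + j44.1)/(50 + j138)

Z_in ≈ 32.4 − j44.9 Ω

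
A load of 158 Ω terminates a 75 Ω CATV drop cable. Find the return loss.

Γ = (158 − 75)/(158 + 75) = 0.356
RL = −20·log₁₀|Γ| = −20·log₁₀(0.356)

RL ≈ 8.97 dB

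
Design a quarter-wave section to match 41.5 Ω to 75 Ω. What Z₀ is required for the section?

Z_qwt = √(Z_0·R_L) = √(75 × 41.5) = √3112

Z_qwt ≈ 55.8 Ω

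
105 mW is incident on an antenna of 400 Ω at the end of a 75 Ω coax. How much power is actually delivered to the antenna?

P_delivered ≈ 55.8 mW

Γ = (400 − 75)/(400 + 75) = 0.684
|Γ|² = 0.468
P_refl = |Γ|²·P_inc = 49.2 mW, P_del = (1 − |Γ|²)·P_inc = 55.8 mW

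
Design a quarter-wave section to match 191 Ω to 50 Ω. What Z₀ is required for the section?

Z_qwt ≈ 97.7 Ω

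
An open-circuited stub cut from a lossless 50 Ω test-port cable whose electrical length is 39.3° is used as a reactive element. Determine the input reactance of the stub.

X_in ≈ -61.1 Ω (capacitive)

tan(βl) = 0.818
For an open-circuited stub, Z_in = −jZ_0·cot(βl) = −jZ_0/tan(βl)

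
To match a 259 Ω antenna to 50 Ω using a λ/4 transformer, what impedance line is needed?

Z_qwt = √(Z_0·R_L) = √(50 × 259) = √12950

Z_qwt ≈ 114 Ω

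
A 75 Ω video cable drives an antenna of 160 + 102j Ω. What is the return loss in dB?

RL ≈ 5.71 dB

Γ = (85 + j102)/(235 + j102), |Γ| = 0.518
RL = −20·log₁₀|Γ| = −20·log₁₀(0.518)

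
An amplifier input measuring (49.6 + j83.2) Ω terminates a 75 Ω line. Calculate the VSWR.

Γ = (Z_L − Z_0)/(Z_L + Z_0) = (-25.4 + j83.2)/(124.6 + j83.2)
|Γ| = 87/150 = 0.581
VSWR = (1 + |Γ|)/(1 − |Γ|) = 1.58/0.419

VSWR ≈ 3.77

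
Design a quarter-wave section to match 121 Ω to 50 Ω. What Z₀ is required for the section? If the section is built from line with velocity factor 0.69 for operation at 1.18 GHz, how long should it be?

Z_qwt ≈ 77.8 Ω; length ≈ 4.39 cm

Z_qwt = √(Z_0·R_L) = √(50 × 121) = √6050
λ = 0.69·c/f = 0.175 m, so l = λ/4 = 0.0439 m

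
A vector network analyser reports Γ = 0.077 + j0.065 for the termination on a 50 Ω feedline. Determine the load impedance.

Z_L = Z_0·(1 + Γ)/(1 − Γ) = 50·(1.08 + j0.065)/(0.923 − j0.065)

Z_L ≈ 57.8 + j7.59 Ω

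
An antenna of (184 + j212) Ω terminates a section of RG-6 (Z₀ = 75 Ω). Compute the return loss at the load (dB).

RL ≈ 2.95 dB

Γ = (109 + j212)/(259 + j212), |Γ| = 0.712
RL = −20·log₁₀|Γ| = −20·log₁₀(0.712)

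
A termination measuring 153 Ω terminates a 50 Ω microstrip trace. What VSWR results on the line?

VSWR ≈ 3.06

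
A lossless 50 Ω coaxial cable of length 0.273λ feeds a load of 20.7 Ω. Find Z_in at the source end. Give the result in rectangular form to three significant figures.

Z_in ≈ 110 − j31.3 Ω

βl = 2π × 0.273 = 98.3°
tan(βl) = tan(98.3°) = -6.87
Z_in = Z_0·(Z_L + jZ_0·tanβl)/(Z_0 + jZ_L·tanβl)
     = 50·(20.7 − j344)/(50 − j142)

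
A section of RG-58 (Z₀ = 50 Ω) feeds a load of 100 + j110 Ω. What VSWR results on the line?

Γ = (Z_L − Z_0)/(Z_L + Z_0) = (50 + j110)/(150 + j110)
|Γ| = 121/186 = 0.65
VSWR = (1 + |Γ|)/(1 − |Γ|) = 1.65/0.35

VSWR ≈ 4.71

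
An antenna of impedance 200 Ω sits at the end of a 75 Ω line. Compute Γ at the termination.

Γ = (Z_L − Z_0)/(Z_L + Z_0) = (200 − 75)/(200 + 75) = 125/275

Γ = 0.455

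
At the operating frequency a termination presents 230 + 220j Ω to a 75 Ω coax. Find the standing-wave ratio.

Γ = (Z_L − Z_0)/(Z_L + Z_0) = (155 + j220)/(305 + j220)
|Γ| = 269/376 = 0.716
VSWR = (1 + |Γ|)/(1 − |Γ|) = 1.72/0.284

VSWR ≈ 6.03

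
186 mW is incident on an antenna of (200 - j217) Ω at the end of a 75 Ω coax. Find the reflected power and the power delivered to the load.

|Γ| = |(125 − j217)/(275 − j217)| = 0.715
|Γ|² = 0.511
P_refl = |Γ|²·P_inc = 95.1 mW, P_del = (1 − |Γ|²)·P_inc = 90.9 mW

P_reflected ≈ 95.1 mW; P_delivered ≈ 90.9 mW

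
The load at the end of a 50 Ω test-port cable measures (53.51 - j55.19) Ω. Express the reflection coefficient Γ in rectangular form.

Γ ≈ 0.248 − j0.401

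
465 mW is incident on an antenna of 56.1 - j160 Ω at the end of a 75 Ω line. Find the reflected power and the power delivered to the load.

P_reflected ≈ 282 mW; P_delivered ≈ 183 mW

|Γ| = |(-18.9 − j160)/(131.1 − j160)| = 0.779
|Γ|² = 0.607
P_refl = |Γ|²·P_inc = 282 mW, P_del = (1 − |Γ|²)·P_inc = 183 mW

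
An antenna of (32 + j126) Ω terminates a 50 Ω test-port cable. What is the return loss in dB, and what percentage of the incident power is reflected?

RL ≈ 1.45 dB; 71.7% of incident power reflected

Γ = (-18 + j126)/(82 + j126), |Γ| = 0.847
RL = −20·log₁₀(0.847) = 1.45 dB
P_refl/P_inc = |Γ|² = 0.717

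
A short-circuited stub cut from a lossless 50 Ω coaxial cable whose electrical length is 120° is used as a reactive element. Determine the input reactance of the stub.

tan(βl) = -1.73
For a short-circuited stub, Z_in = jZ_0·tan(βl)

X_in ≈ -86.6 Ω (capacitive)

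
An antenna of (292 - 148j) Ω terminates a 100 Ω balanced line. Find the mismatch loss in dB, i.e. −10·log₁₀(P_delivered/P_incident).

Γ = (192 − j148)/(392 − j148), |Γ| = 0.579
|Γ|² = 0.335, so P_del/P_inc = 1 − |Γ|² = 0.665
ML = −10·log₁₀(1 − |Γ|²)

mismatch loss ≈ 1.77 dB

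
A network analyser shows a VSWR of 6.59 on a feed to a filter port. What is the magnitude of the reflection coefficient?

|Γ| = (S − 1)/(S + 1) = (6.59 − 1)/(6.59 + 1) = 5.59/7.59

|Γ| ≈ 0.736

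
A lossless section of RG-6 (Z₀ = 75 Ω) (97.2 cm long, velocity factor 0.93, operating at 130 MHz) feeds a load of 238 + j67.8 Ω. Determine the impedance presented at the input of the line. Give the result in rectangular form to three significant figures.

λ = v/f = 0.93·c / 130 MHz = 2.15 m
βl = 2π·l/λ = 2π × 0.453 = 163°
tan(βl) = tan(163°) = -0.305
Z_in = Z_0·(Z_L + jZ_0·tanβl)/(Z_0 + jZ_L·tanβl)
     = 75·(238 + j44.9)/(95.7 − j72.6)

Z_in ≈ 101 + j112 Ω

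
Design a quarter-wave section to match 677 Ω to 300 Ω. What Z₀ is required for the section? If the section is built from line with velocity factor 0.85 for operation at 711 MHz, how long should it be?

Z_qwt ≈ 451 Ω; length ≈ 8.97 cm

Z_qwt = √(Z_0·R_L) = √(300 × 677) = √203100
λ = 0.85·c/f = 0.359 m, so l = λ/4 = 0.0897 m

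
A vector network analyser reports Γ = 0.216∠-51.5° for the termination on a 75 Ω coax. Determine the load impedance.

Z_L ≈ 91.9 − j32.6 Ω

Z_L = Z_0·(1 + Γ)/(1 − Γ) = 75·(1.13 − j0.169)/(0.866 + j0.169)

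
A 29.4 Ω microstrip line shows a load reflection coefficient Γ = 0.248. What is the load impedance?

Z_L = Z_0·(1 + Γ)/(1 − Γ) = 29.4·(1.25)/(0.752)

Z_L ≈ 48.8 Ω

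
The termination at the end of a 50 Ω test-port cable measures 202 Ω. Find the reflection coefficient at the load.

Γ = (Z_L − Z_0)/(Z_L + Z_0) = (202 − 50)/(202 + 50) = 152/252

Γ = 0.603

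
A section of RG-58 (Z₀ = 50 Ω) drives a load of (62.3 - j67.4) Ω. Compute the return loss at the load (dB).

Γ = (12.3 − j67.4)/(112.3 − j67.4), |Γ| = 0.523
RL = −20·log₁₀|Γ| = −20·log₁₀(0.523)

RL ≈ 5.63 dB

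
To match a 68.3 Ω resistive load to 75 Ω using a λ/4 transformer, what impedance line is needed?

Z_qwt = √(Z_0·R_L) = √(75 × 68.3) = √5122

Z_qwt ≈ 71.6 Ω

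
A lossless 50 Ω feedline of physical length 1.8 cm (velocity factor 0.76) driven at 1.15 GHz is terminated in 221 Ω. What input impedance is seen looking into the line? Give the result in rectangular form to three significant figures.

Z_in ≈ 34.5 − j65.8 Ω

λ = v/f = 0.76·c / 1.15 GHz = 0.198 m
βl = 2π·l/λ = 2π × 0.0908 = 32.7°
tan(βl) = tan(32.7°) = 0.642
Z_in = Z_0·(Z_L + jZ_0·tanβl)/(Z_0 + jZ_L·tanβl)
     = 50·(221 + j32.1)/(50 + j142)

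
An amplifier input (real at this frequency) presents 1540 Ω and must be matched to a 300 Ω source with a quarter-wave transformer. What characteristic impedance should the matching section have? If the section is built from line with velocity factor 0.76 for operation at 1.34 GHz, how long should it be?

Z_qwt ≈ 680 Ω; length ≈ 4.25 cm

Z_qwt = √(Z_0·R_L) = √(300 × 1540) = √462000
λ = 0.76·c/f = 0.17 m, so l = λ/4 = 0.0425 m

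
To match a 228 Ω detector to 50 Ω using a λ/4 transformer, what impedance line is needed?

Z_qwt ≈ 107 Ω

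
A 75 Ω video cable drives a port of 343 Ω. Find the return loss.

Γ = (343 − 75)/(343 + 75) = 0.641
RL = −20·log₁₀|Γ| = −20·log₁₀(0.641)

RL ≈ 3.86 dB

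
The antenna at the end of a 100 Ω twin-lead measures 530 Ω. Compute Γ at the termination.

Γ = (Z_L − Z_0)/(Z_L + Z_0) = (530 − 100)/(530 + 100) = 430/630

Γ = 0.683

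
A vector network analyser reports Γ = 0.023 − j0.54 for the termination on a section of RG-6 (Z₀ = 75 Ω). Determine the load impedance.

Z_L ≈ 42.6 − j65 Ω

Z_L = Z_0·(1 + Γ)/(1 − Γ) = 75·(1.02 − j0.54)/(0.977 + j0.54)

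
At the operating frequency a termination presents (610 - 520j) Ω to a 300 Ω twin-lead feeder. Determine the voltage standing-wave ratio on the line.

VSWR ≈ 3.73

Γ = (Z_L − Z_0)/(Z_L + Z_0) = (310 − j520)/(910 − j520)
|Γ| = 605/1050 = 0.578
VSWR = (1 + |Γ|)/(1 − |Γ|) = 1.58/0.422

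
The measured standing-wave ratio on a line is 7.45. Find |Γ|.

|Γ| = (S − 1)/(S + 1) = (7.45 − 1)/(7.45 + 1) = 6.45/8.45

|Γ| ≈ 0.763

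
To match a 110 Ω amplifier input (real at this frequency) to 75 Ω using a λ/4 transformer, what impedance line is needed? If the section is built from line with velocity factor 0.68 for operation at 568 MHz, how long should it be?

Z_qwt = √(Z_0·R_L) = √(75 × 110) = √8250
λ = 0.68·c/f = 0.359 m, so l = λ/4 = 0.0898 m

Z_qwt ≈ 90.8 Ω; length ≈ 8.98 cm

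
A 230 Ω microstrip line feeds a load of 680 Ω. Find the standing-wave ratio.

VSWR ≈ 2.96

Γ = (680 − 230)/(680 + 230) = 0.495
VSWR = (1 + 0.495)/(1 − 0.495)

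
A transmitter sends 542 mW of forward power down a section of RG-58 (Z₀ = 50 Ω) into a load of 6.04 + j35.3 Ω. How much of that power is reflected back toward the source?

P_reflected ≈ 393 mW

|Γ| = |(-43.96 + j35.3)/(56.04 + j35.3)| = 0.851
|Γ|² = 0.725
P_refl = |Γ|²·P_inc = 393 mW, P_del = (1 − |Γ|²)·P_inc = 149 mW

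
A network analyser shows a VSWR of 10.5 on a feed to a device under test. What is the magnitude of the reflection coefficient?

|Γ| ≈ 0.826

|Γ| = (S − 1)/(S + 1) = (10.5 − 1)/(10.5 + 1) = 9.5/11.5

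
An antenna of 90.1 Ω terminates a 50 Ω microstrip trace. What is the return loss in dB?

Γ = (90.1 − 50)/(90.1 + 50) = 0.286
RL = −20·log₁₀|Γ| = −20·log₁₀(0.286)

RL ≈ 10.9 dB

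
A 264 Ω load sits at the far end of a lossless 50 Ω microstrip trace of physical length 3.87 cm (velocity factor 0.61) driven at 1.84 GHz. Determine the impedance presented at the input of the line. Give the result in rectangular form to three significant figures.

λ = v/f = 0.61·c / 1.84 GHz = 0.0995 m
βl = 2π·l/λ = 2π × 0.389 = 140°
tan(βl) = tan(140°) = -0.837
Z_in = Z_0·(Z_L + jZ_0·tanβl)/(Z_0 + jZ_L·tanβl)
     = 50·(264 − j41.8)/(50 − j221)

Z_in ≈ 21.9 + j54.8 Ω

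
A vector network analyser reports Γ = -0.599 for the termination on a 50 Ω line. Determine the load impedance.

Z_L ≈ 12.5 Ω

Z_L = Z_0·(1 + Γ)/(1 − Γ) = 50·(0.401)/(1.6)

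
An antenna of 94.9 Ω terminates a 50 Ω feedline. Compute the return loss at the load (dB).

Γ = (94.9 − 50)/(94.9 + 50) = 0.31
RL = −20·log₁₀|Γ| = −20·log₁₀(0.31)

RL ≈ 10.2 dB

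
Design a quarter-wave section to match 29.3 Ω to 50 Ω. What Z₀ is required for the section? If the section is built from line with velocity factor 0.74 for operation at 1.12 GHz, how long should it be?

Z_qwt ≈ 38.3 Ω; length ≈ 4.96 cm

Z_qwt = √(Z_0·R_L) = √(50 × 29.3) = √1465
λ = 0.74·c/f = 0.198 m, so l = λ/4 = 0.0496 m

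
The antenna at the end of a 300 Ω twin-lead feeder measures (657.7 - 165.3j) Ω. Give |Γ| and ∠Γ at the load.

Γ = (Z_L − Z_0)/(Z_L + Z_0) = (357.7 − j165.3)/(957.7 − j165.3)
|Γ| = 394/972 = 0.405

Γ ≈ 0.405 ∠ -15°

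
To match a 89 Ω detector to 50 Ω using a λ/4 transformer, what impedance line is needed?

Z_qwt ≈ 66.7 Ω

Z_qwt = √(Z_0·R_L) = √(50 × 89) = √4450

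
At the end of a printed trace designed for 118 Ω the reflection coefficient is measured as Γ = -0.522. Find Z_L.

Z_L ≈ 37.1 Ω

Z_L = Z_0·(1 + Γ)/(1 − Γ) = 118·(0.478)/(1.52)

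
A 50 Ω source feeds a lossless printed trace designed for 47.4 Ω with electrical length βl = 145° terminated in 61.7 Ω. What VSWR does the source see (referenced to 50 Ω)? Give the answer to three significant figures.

VSWR ≈ 1.28

tan(βl) = -0.7
Z_in = Z_0·(Z_L + jZ_0·tanβl)/(Z_0 + jZ_L·tanβl) = 50.2 + j12.6 Ω
Γ_s = (Z_in − Z_s)/(Z_in + Z_s) = (0.226 + j12.6)/(100 + j12.6), |Γ_s| = 0.125
VSWR = (1 + |Γ_s|)/(1 − |Γ_s|)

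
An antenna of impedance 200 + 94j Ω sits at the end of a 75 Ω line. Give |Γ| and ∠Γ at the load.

Γ ≈ 0.538 ∠ 18.1°

Γ = (Z_L − Z_0)/(Z_L + Z_0) = (125 + j94)/(275 + j94)
|Γ| = 156/291 = 0.538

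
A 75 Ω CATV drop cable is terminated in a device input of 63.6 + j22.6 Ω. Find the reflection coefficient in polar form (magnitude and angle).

Γ ≈ 0.18 ∠ 108°

Γ = (Z_L − Z_0)/(Z_L + Z_0) = (-11.4 + j22.6)/(138.6 + j22.6)
|Γ| = 25.3/140 = 0.18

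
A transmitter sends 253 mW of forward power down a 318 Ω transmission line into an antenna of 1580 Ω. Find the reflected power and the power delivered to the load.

P_reflected ≈ 112 mW; P_delivered ≈ 141 mW

Γ = (1580 − 318)/(1580 + 318) = 0.665
|Γ|² = 0.442
P_refl = |Γ|²·P_inc = 112 mW, P_del = (1 − |Γ|²)·P_inc = 141 mW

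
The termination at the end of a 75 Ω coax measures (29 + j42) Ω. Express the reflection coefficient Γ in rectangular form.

Γ ≈ -0.24 + j0.501

Γ = (Z_L − Z_0)/(Z_L + Z_0) = (-46 + j42)/(104 + j42)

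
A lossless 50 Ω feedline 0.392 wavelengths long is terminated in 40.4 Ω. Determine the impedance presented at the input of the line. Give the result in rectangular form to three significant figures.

βl = 2π × 0.392 = 141°
tan(βl) = tan(141°) = -0.806
Z_in = Z_0·(Z_L + jZ_0·tanβl)/(Z_0 + jZ_L·tanβl)
     = 50·(40.4 − j40.3)/(50 − j32.6)

Z_in ≈ 46.8 − j9.82 Ω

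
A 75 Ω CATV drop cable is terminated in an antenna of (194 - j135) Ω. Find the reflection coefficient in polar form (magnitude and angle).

Γ ≈ 0.598 ∠ -22°

Γ = (Z_L − Z_0)/(Z_L + Z_0) = (119 − j135)/(269 − j135)
|Γ| = 180/301 = 0.598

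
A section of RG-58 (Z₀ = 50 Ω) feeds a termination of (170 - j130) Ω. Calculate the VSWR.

VSWR ≈ 5.5

Γ = (Z_L − Z_0)/(Z_L + Z_0) = (120 − j130)/(220 − j130)
|Γ| = 177/256 = 0.692
VSWR = (1 + |Γ|)/(1 − |Γ|) = 1.69/0.308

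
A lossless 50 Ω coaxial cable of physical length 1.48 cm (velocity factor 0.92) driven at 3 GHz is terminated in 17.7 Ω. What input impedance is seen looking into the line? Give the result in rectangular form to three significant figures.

λ = v/f = 0.92·c / 3 GHz = 0.092 m
βl = 2π·l/λ = 2π × 0.161 = 57.9°
tan(βl) = tan(57.9°) = 1.59
Z_in = Z_0·(Z_L + jZ_0·tanβl)/(Z_0 + jZ_L·tanβl)
     = 50·(17.7 + j79.7)/(50 + j28.2)

Z_in ≈ 47.6 + j52.9 Ω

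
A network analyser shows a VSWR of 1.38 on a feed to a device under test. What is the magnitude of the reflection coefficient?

|Γ| = (S − 1)/(S + 1) = (1.38 − 1)/(1.38 + 1) = 0.38/2.38

|Γ| ≈ 0.16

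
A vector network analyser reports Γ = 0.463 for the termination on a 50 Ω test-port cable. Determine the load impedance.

Z_L = Z_0·(1 + Γ)/(1 − Γ) = 50·(1.46)/(0.537)

Z_L ≈ 136 Ω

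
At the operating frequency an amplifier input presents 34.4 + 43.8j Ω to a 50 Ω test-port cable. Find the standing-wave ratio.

VSWR ≈ 2.91

Γ = (Z_L − Z_0)/(Z_L + Z_0) = (-15.6 + j43.8)/(84.4 + j43.8)
|Γ| = 46.5/95.1 = 0.489
VSWR = (1 + |Γ|)/(1 − |Γ|) = 1.49/0.511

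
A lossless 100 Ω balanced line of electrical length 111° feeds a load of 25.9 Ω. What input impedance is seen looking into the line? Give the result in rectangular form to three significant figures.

tan(βl) = tan(111°) = -2.61
Z_in = Z_0·(Z_L + jZ_0·tanβl)/(Z_0 + jZ_L·tanβl)
     = 100·(25.9 − j261)/(100 − j67.5)

Z_in ≈ 139 − j167 Ω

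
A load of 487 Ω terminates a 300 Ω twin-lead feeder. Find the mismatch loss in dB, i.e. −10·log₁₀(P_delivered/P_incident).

mismatch loss ≈ 0.252 dB

Γ = (487 − 300)/(487 + 300) = 0.238
|Γ|² = 0.0565, so P_del/P_inc = 1 − |Γ|² = 0.944
ML = −10·log₁₀(1 − |Γ|²)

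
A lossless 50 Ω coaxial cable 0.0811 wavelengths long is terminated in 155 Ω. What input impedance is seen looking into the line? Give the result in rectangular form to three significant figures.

βl = 2π × 0.0811 = 29.2°
tan(βl) = tan(29.2°) = 0.559
Z_in = Z_0·(Z_L + jZ_0·tanβl)/(Z_0 + jZ_L·tanβl)
     = 50·(155 + j27.9)/(50 + j86.6)

Z_in ≈ 50.8 − j60.1 Ω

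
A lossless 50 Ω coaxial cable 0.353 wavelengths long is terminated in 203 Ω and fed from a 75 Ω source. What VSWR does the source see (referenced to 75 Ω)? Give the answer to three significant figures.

VSWR ≈ 4.89

βl = 2π × 0.353 = 127°
tan(βl) = -1.32
Z_in = Z_0·(Z_L + jZ_0·tanβl)/(Z_0 + jZ_L·tanβl) = 18.7 + j34.3 Ω
Γ_s = (Z_in − Z_s)/(Z_in + Z_s) = (-56.3 + j34.3)/(93.7 + j34.3), |Γ_s| = 0.661
VSWR = (1 + |Γ_s|)/(1 − |Γ_s|)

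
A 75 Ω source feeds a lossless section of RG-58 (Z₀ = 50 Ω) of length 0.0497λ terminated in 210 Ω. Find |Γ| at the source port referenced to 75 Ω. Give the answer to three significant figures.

βl = 2π × 0.0497 = 17.9°
tan(βl) = 0.323
Z_in = Z_0·(Z_L + jZ_0·tanβl)/(Z_0 + jZ_L·tanβl) = 81.7 − j94.6 Ω
Γ_s = (Z_in − Z_s)/(Z_in + Z_s) = (6.69 − j94.6)/(157 − j94.6), |Γ_s| = 0.518

|Γ| ≈ 0.518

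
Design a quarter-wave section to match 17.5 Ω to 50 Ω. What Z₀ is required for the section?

Z_qwt = √(Z_0·R_L) = √(50 × 17.5) = √875

Z_qwt ≈ 29.6 Ω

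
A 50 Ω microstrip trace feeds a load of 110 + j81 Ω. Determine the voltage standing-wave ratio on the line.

Γ = (Z_L − Z_0)/(Z_L + Z_0) = (60 + j81)/(160 + j81)
|Γ| = 101/179 = 0.562
VSWR = (1 + |Γ|)/(1 − |Γ|) = 1.56/0.438

VSWR ≈ 3.57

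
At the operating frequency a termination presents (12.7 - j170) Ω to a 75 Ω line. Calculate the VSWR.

VSWR ≈ 36.4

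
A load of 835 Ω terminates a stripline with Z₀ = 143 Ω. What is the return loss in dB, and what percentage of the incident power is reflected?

RL ≈ 3 dB; 50.1% of incident power reflected

Γ = (835 − 143)/(835 + 143) = 0.708
RL = −20·log₁₀(0.708) = 3 dB
P_refl/P_inc = |Γ|² = 0.501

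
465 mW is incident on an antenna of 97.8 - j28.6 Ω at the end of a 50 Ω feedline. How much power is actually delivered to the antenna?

|Γ| = |(47.8 − j28.6)/(147.8 − j28.6)| = 0.37
|Γ|² = 0.137
P_refl = |Γ|²·P_inc = 63.7 mW, P_del = (1 − |Γ|²)·P_inc = 401 mW

P_delivered ≈ 401 mW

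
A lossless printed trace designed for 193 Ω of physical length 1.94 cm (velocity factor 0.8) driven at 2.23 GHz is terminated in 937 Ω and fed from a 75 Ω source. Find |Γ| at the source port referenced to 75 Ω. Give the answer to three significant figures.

|Γ| ≈ 0.6

λ = v/f = 0.8·c / 2.23 GHz = 0.108 m
βl = 2π·l/λ = 2π × 0.18 = 64.9°
tan(βl) = 2.13
Z_in = Z_0·(Z_L + jZ_0·tanβl)/(Z_0 + jZ_L·tanβl) = 48 − j85.8 Ω
Γ_s = (Z_in − Z_s)/(Z_in + Z_s) = (-27 − j85.8)/(123 − j85.8), |Γ_s| = 0.6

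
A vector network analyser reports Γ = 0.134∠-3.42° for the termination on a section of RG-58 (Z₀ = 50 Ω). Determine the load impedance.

Z_L ≈ 65.4 − j1.07 Ω

Z_L = Z_0·(1 + Γ)/(1 − Γ) = 50·(1.13 − j0.00799)/(0.866 + j0.00799)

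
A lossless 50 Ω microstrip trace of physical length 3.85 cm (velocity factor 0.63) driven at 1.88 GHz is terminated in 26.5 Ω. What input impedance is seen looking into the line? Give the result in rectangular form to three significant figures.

Z_in ≈ 39.2 − j26.4 Ω

λ = v/f = 0.63·c / 1.88 GHz = 0.101 m
βl = 2π·l/λ = 2π × 0.383 = 138°
tan(βl) = tan(138°) = -0.905
Z_in = Z_0·(Z_L + jZ_0·tanβl)/(Z_0 + jZ_L·tanβl)
     = 50·(26.5 − j45.2)/(50 − j24)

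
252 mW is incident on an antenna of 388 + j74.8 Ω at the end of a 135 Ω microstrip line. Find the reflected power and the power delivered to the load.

|Γ| = |(253 + j74.8)/(523 + j74.8)| = 0.499
|Γ|² = 0.249
P_refl = |Γ|²·P_inc = 62.8 mW, P_del = (1 − |Γ|²)·P_inc = 189 mW

P_reflected ≈ 62.8 mW; P_delivered ≈ 189 mW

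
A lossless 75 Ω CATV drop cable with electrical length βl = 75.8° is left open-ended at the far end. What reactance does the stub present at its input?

tan(βl) = 3.95
For an open-ended stub, Z_in = −jZ_0·cot(βl) = −jZ_0/tan(βl)

X_in ≈ -19 Ω (capacitive)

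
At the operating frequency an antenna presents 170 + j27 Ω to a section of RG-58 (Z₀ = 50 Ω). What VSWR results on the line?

Γ = (Z_L − Z_0)/(Z_L + Z_0) = (120 + j27)/(220 + j27)
|Γ| = 123/222 = 0.555
VSWR = (1 + |Γ|)/(1 − |Γ|) = 1.55/0.445

VSWR ≈ 3.49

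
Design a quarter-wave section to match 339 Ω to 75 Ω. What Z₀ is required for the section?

Z_qwt ≈ 159 Ω

Z_qwt = √(Z_0·R_L) = √(75 × 339) = √25420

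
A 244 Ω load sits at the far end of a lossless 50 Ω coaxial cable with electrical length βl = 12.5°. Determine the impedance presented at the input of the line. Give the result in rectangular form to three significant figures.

tan(βl) = tan(12.5°) = 0.222
Z_in = Z_0·(Z_L + jZ_0·tanβl)/(Z_0 + jZ_L·tanβl)
     = 50·(244 + j11.1)/(50 + j54.1)

Z_in ≈ 118 − j117 Ω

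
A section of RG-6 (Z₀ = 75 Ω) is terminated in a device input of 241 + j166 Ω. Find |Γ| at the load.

|Γ| ≈ 0.658

Γ = (Z_L − Z_0)/(Z_L + Z_0) = (166 + j166)/(316 + j166)
|Γ| = 235/357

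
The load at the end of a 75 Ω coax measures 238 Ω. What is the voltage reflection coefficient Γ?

Γ = (Z_L − Z_0)/(Z_L + Z_0) = (238 − 75)/(238 + 75) = 163/313

Γ = 0.521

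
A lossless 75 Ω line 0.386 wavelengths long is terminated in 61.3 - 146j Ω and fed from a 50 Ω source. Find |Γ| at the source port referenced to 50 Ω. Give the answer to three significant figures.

|Γ| ≈ 0.806

βl = 2π × 0.386 = 139°
tan(βl) = -0.871
Z_in = Z_0·(Z_L + jZ_0·tanβl)/(Z_0 + jZ_L·tanβl) = 109 + j193 Ω
Γ_s = (Z_in − Z_s)/(Z_in + Z_s) = (59 + j193)/(159 + j193), |Γ_s| = 0.806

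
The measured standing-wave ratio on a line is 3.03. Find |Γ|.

|Γ| = (S − 1)/(S + 1) = (3.03 − 1)/(3.03 + 1) = 2.03/4.03

|Γ| ≈ 0.504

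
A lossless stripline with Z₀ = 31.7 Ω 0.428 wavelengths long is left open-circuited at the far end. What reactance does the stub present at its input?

βl = 2π × 0.428 = 154°
tan(βl) = -0.486
For an open-circuited stub, Z_in = −jZ_0·cot(βl) = −jZ_0/tan(βl)

X_in ≈ 65.2 Ω (inductive)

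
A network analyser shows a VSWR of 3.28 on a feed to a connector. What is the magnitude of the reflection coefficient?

|Γ| = (S − 1)/(S + 1) = (3.28 − 1)/(3.28 + 1) = 2.28/4.28

|Γ| ≈ 0.533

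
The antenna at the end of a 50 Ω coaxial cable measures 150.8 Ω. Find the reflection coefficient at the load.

Γ = 0.502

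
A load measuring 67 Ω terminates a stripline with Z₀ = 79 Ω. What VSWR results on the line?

For a purely resistive load, VSWR = R_L/Z_0 or Z_0/R_L (whichever > 1) = 79/67

VSWR ≈ 1.18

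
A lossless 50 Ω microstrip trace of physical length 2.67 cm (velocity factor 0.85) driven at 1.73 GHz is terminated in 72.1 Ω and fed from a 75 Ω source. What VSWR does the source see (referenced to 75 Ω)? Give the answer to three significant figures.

VSWR ≈ 2.02

λ = v/f = 0.85·c / 1.73 GHz = 0.147 m
βl = 2π·l/λ = 2π × 0.181 = 65.2°
tan(βl) = 2.17
Z_in = Z_0·(Z_L + jZ_0·tanβl)/(Z_0 + jZ_L·tanβl) = 38.2 − j10.9 Ω
Γ_s = (Z_in − Z_s)/(Z_in + Z_s) = (-36.8 − j10.9)/(113 − j10.9), |Γ_s| = 0.338
VSWR = (1 + |Γ_s|)/(1 − |Γ_s|)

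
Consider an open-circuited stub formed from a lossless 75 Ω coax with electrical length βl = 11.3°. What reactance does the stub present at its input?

tan(βl) = 0.2
For an open-circuited stub, Z_in = −jZ_0·cot(βl) = −jZ_0/tan(βl)

X_in ≈ -375 Ω (capacitive)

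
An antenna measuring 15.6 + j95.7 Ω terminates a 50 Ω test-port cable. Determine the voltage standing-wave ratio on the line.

Γ = (Z_L − Z_0)/(Z_L + Z_0) = (-34.4 + j95.7)/(65.6 + j95.7)
|Γ| = 102/116 = 0.876
VSWR = (1 + |Γ|)/(1 − |Γ|) = 1.88/0.124

VSWR ≈ 15.2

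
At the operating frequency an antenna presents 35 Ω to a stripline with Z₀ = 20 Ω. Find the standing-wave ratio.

Γ = (35 − 20)/(35 + 20) = 0.273
VSWR = (1 + 0.273)/(1 − 0.273)

VSWR ≈ 1.75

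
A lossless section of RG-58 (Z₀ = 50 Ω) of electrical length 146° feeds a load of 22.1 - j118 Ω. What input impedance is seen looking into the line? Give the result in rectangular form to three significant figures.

Z_in ≈ 73.2 + j219 Ω

tan(βl) = tan(146°) = -0.675
Z_in = Z_0·(Z_L + jZ_0·tanβl)/(Z_0 + jZ_L·tanβl)
     = 50·(22.1 − j152)/(-29.6 − j14.9)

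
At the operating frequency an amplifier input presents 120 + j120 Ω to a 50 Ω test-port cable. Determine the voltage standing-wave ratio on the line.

VSWR ≈ 5.02

Γ = (Z_L − Z_0)/(Z_L + Z_0) = (70 + j120)/(170 + j120)
|Γ| = 139/208 = 0.668
VSWR = (1 + |Γ|)/(1 − |Γ|) = 1.67/0.332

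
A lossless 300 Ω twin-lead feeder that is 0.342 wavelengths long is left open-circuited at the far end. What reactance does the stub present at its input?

X_in ≈ 196 Ω (inductive)

βl = 2π × 0.342 = 123°
tan(βl) = -1.53
For an open-circuited stub, Z_in = −jZ_0·cot(βl) = −jZ_0/tan(βl)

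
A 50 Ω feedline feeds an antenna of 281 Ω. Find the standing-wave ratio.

Γ = (281 − 50)/(281 + 50) = 0.698
VSWR = (1 + 0.698)/(1 − 0.698)

VSWR ≈ 5.62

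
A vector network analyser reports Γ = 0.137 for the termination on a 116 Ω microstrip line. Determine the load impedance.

Z_L = Z_0·(1 + Γ)/(1 − Γ) = 116·(1.14)/(0.863)

Z_L ≈ 153 Ω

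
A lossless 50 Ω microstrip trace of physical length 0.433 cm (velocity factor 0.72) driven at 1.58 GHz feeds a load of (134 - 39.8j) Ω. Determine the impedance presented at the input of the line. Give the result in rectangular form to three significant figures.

λ = v/f = 0.72·c / 1.58 GHz = 0.137 m
βl = 2π·l/λ = 2π × 0.0317 = 11.4°
tan(βl) = tan(11.4°) = 0.202
Z_in = Z_0·(Z_L + jZ_0·tanβl)/(Z_0 + jZ_L·tanβl)
     = 50·(134 − j29.7)/(58 + j27)

Z_in ≈ 85.1 − j65.2 Ω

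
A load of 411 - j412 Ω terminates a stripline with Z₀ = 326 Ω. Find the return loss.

Γ = (85 − j412)/(737 − j412), |Γ| = 0.498
RL = −20·log₁₀|Γ| = −20·log₁₀(0.498)

RL ≈ 6.05 dB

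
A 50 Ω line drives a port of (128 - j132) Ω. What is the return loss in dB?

Γ = (78 − j132)/(178 − j132), |Γ| = 0.692
RL = −20·log₁₀|Γ| = −20·log₁₀(0.692)

RL ≈ 3.2 dB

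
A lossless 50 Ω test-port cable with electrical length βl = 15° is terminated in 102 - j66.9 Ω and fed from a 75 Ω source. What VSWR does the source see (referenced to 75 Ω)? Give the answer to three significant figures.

tan(βl) = 0.268
Z_in = Z_0·(Z_L + jZ_0·tanβl)/(Z_0 + jZ_L·tanβl) = 51 − j59.9 Ω
Γ_s = (Z_in − Z_s)/(Z_in + Z_s) = (-24 − j59.9)/(126 − j59.9), |Γ_s| = 0.463
VSWR = (1 + |Γ_s|)/(1 − |Γ_s|)

VSWR ≈ 2.72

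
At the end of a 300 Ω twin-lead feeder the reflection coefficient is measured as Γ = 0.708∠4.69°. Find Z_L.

Z_L ≈ 1660 + j386 Ω

Z_L = Z_0·(1 + Γ)/(1 − Γ) = 300·(1.71 + j0.0579)/(0.294 − j0.0579)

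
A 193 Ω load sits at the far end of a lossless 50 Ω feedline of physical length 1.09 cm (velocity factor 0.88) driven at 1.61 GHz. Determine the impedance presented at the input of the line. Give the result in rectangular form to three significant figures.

λ = v/f = 0.88·c / 1.61 GHz = 0.164 m
βl = 2π·l/λ = 2π × 0.0665 = 23.9°
tan(βl) = tan(23.9°) = 0.444
Z_in = Z_0·(Z_L + jZ_0·tanβl)/(Z_0 + jZ_L·tanβl)
     = 50·(193 + j22.2)/(50 + j85.6)

Z_in ≈ 58.7 − j78.4 Ω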